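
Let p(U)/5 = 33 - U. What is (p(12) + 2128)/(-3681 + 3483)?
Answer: -203/18 ≈ -11.278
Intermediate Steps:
p(U) = 165 - 5*U (p(U) = 5*(33 - U) = 165 - 5*U)
(p(12) + 2128)/(-3681 + 3483) = ((165 - 5*12) + 2128)/(-3681 + 3483) = ((165 - 60) + 2128)/(-198) = (105 + 2128)*(-1/198) = 2233*(-1/198) = -203/18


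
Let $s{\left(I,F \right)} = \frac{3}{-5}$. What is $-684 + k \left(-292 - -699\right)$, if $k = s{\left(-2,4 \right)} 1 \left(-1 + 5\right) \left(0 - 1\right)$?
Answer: $\frac{1464}{5} \approx 292.8$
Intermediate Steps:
$s{\left(I,F \right)} = - \frac{3}{5}$ ($s{\left(I,F \right)} = 3 \left(- \frac{1}{5}\right) = - \frac{3}{5}$)
$k = \frac{12}{5}$ ($k = \left(- \frac{3}{5}\right) 1 \left(-1 + 5\right) \left(0 - 1\right) = - \frac{3 \cdot 4 \left(-1\right)}{5} = \left(- \frac{3}{5}\right) \left(-4\right) = \frac{12}{5} \approx 2.4$)
$-684 + k \left(-292 - -699\right) = -684 + \frac{12 \left(-292 - -699\right)}{5} = -684 + \frac{12 \left(-292 + 699\right)}{5} = -684 + \frac{12}{5} \cdot 407 = -684 + \frac{4884}{5} = \frac{1464}{5}$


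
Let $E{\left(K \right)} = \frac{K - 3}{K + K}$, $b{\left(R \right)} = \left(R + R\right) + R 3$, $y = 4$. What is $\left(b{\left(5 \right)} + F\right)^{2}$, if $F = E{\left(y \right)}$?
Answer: $\frac{40401}{64} \approx 631.27$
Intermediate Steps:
$b{\left(R \right)} = 5 R$ ($b{\left(R \right)} = 2 R + 3 R = 5 R$)
$E{\left(K \right)} = \frac{-3 + K}{2 K}$
$F = \frac{1}{8}$ ($F = \frac{-3 + 4}{2 \cdot 4} = \frac{1}{2} \cdot \frac{1}{4} \cdot 1 = \frac{1}{8} \approx 0.125$)
$\left(b{\left(5 \right)} + F\right)^{2} = \left(5 \cdot 5 + \frac{1}{8}\right)^{2} = \left(25 + \frac{1}{8}\right)^{2} = \left(\frac{201}{8}\right)^{2} = \frac{40401}{64}$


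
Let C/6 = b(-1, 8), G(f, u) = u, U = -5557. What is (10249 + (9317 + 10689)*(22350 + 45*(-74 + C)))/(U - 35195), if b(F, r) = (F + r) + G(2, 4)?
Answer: -439942189/40752 ≈ -10796.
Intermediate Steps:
b(F, r) = 4 + F + r (b(F, r) = (F + r) + 4 = 4 + F + r)
C = 66 (C = 6*(4 - 1 + 8) = 6*11 = 66)
(10249 + (9317 + 10689)*(22350 + 45*(-74 + C)))/(U - 35195) = (10249 + (9317 + 10689)*(22350 + 45*(-74 + 66)))/(-5557 - 35195) = (10249 + 20006*(22350 + 45*(-8)))/(-40752) = (10249 + 20006*(22350 - 360))*(-1/40752) = (10249 + 20006*21990)*(-1/40752) = (10249 + 439931940)*(-1/40752) = 439942189*(-1/40752) = -439942189/40752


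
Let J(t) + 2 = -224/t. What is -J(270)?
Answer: 382/135 ≈ 2.8296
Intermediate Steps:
J(t) = -2 - 224/t
-J(270) = -(-2 - 224/270) = -(-2 - 224*1/270) = -(-2 - 112/135) = -1*(-382/135) = 382/135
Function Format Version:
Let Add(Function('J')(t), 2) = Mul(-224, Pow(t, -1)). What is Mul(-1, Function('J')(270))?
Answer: Rational(382, 135) ≈ 2.8296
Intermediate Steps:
Function('J')(t) = Add(-2, Mul(-224, Pow(t, -1)))
Mul(-1, Function('J')(270)) = Mul(-1, Add(-2, Mul(-224, Pow(270, -1)))) = Mul(-1, Add(-2, Mul(-224, Rational(1, 270)))) = Mul(-1, Add(-2, Rational(-112, 135))) = Mul(-1, Rational(-382, 135)) = Rational(382, 135)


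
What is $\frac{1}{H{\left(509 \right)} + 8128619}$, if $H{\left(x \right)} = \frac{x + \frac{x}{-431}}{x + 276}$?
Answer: $\frac{67667}{550039305647} \approx 1.2302 \cdot 10^{-7}$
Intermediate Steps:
$H{\left(x \right)} = \frac{430 x}{431 \left(276 + x\right)}$ ($H{\left(x \right)} = \frac{x + x \left(- \frac{1}{431}\right)}{276 + x} = \frac{x - \frac{x}{431}}{276 + x} = \frac{\frac{430}{431} x}{276 + x} = \frac{430 x}{431 \left(276 + x\right)}$)
$\frac{1}{H{\left(509 \right)} + 8128619} = \frac{1}{\frac{430}{431} \cdot 509 \frac{1}{276 + 509} + 8128619} = \frac{1}{\frac{430}{431} \cdot 509 \cdot \frac{1}{785} + 8128619} = \frac{1}{\frac{43774}{67667} + 8128619} = \frac{1}{\frac{550039305647}{67667}} = \frac{67667}{550039305647}$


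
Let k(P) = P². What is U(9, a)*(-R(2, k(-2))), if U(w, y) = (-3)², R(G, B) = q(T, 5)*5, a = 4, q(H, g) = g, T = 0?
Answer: -225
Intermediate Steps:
R(G, B) = 25 (R(G, B) = 5*5 = 25)
U(w, y) = 9
U(9, a)*(-R(2, k(-2))) = 9*(-1*25) = 9*(-25) = -225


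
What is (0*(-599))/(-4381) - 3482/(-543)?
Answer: 3482/543 ≈ 6.4125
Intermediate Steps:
(0*(-599))/(-4381) - 3482/(-543) = 0*(-1/4381) - 3482*(-1/543) = 0 + 3482/543 = 3482/543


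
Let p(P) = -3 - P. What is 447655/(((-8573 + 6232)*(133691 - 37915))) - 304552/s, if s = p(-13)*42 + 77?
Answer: -68284318560567/111433173152 ≈ -612.78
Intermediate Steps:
s = 497 (s = (-3 - 1*(-13))*42 + 77 = (-3 + 13)*42 + 77 = 10*42 + 77 = 420 + 77 = 497)
447655/(((-8573 + 6232)*(133691 - 37915))) - 304552/s = 447655/(((-8573 + 6232)*(133691 - 37915))) - 304552/497 = 447655/((-2341*95776)) - 304552*1/497 = 447655/(-224211616) - 304552/497 = 447655*(-1/224211616) - 304552/497 = -447655/224211616 - 304552/497 = -68284318560567/111433173152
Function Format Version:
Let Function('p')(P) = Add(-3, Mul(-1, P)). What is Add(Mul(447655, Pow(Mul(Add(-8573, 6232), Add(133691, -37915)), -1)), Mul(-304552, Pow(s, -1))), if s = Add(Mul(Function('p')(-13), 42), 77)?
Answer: Rational(-68284318560567, 111433173152) ≈ -612.78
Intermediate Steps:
s = 497 (s = Add(Mul(Add(-3, Mul(-1, -13)), 42), 77) = Add(Mul(Add(-3, 13), 42), 77) = Add(Mul(10, 42), 77) = Add(420, 77) = 497)
Add(Mul(447655, Pow(Mul(Add(-8573, 6232), Add(133691, -37915)), -1)), Mul(-304552, Pow(s, -1))) = Add(Mul(447655, Pow(Mul(Add(-8573, 6232), Add(133691, -37915)), -1)), Mul(-304552, Pow(497, -1))) = Add(Mul(447655, Pow(Mul(-2341, 95776), -1)), Mul(-304552, Rational(1, 497))) = Add(Mul(447655, Pow(-224211616, -1)), Rational(-304552, 497)) = Add(Mul(447655, Rational(-1, 224211616)), Rational(-304552, 497)) = Add(Rational(-447655, 224211616), Rational(-304552, 497)) = Rational(-68284318560567, 111433173152)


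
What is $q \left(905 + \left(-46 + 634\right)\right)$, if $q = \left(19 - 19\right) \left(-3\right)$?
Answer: $0$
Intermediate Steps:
$q = 0$ ($q = 0 \left(-3\right) = 0$)
$q \left(905 + \left(-46 + 634\right)\right) = 0 \left(905 + \left(-46 + 634\right)\right) = 0 \left(905 + 588\right) = 0 \cdot 1493 = 0$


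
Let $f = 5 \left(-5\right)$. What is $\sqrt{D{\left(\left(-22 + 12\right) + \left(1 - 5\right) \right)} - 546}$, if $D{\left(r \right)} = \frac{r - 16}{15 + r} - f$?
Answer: $i \sqrt{551} \approx 23.473 i$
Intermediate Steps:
$f = -25$
$D{\left(r \right)} = 25 + \frac{-16 + r}{15 + r}$ ($D{\left(r \right)} = \frac{r - 16}{15 + r} - -25 = \frac{-16 + r}{15 + r} + 25 = 25 + \frac{-16 + r}{15 + r}$)
$\sqrt{D{\left(\left(-22 + 12\right) + \left(1 - 5\right) \right)} - 546} = \sqrt{\frac{359 + 26 \left(\left(-22 + 12\right) + \left(1 - 5\right)\right)}{15 + \left(\left(-22 + 12\right) + \left(1 - 5\right)\right)} - 546} = \sqrt{\frac{359 + 26 \left(-10 - 4\right)}{15 - 14} - 546} = \sqrt{\frac{359 + 26 \left(-14\right)}{15 - 14} - 546} = \sqrt{\frac{359 - 364}{1} - 546} = \sqrt{1 \left(-5\right) - 546} = \sqrt{-5 - 546} = \sqrt{-551} = i \sqrt{551}$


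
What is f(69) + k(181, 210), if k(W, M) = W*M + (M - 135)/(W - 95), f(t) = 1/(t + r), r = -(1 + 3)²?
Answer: 173253641/4558 ≈ 38011.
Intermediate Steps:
r = -16 (r = -1*4² = -1*16 = -16)
f(t) = 1/(-16 + t) (f(t) = 1/(t - 16) = 1/(-16 + t))
k(W, M) = M*W + (-135 + M)/(-95 + W)
f(69) + k(181, 210) = 1/(-16 + 69) + (-135 + 210 + 210*181² - 95*210*181)/(-95 + 181) = 1/53 + (-135 + 210 + 210*32761 - 3610950)/86 = 1/53 + (-135 + 210 + 6879810 - 3610950)/86 = 1/53 + (1/86)*3268935 = 1/53 + 3268935/86 = 173253641/4558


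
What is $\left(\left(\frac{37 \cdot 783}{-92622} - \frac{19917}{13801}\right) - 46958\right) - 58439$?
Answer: $- \frac{44909574517093}{426092074} \approx -1.054 \cdot 10^{5}$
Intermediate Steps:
$\left(\left(\frac{37 \cdot 783}{-92622} - \frac{19917}{13801}\right) - 46958\right) - 58439 = \left(\left(28971 \left(- \frac{1}{92622}\right) - \frac{19917}{13801}\right) - 46958\right) - 58439 = \left(\left(- \frac{9657}{30874} - \frac{19917}{13801}\right) - 46958\right) - 58439 = \left(- \frac{748193715}{426092074} - 46958\right) - 58439 = - \frac{20009179804607}{426092074} - 58439 = - \frac{44909574517093}{426092074}$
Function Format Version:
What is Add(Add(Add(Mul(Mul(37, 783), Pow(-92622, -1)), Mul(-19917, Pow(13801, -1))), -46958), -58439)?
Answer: Rational(-44909574517093, 426092074) ≈ -1.0540e+5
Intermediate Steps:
Add(Add(Add(Mul(Mul(37, 783), Pow(-92622, -1)), Mul(-19917, Pow(13801, -1))), -46958), -58439) = Add(Add(Add(Mul(28971, Rational(-1, 92622)), Mul(-19917, Rational(1, 13801))), -46958), -58439) = Add(Add(Add(Rational(-9657, 30874), Rational(-19917, 13801)), -46958), -58439) = Add(Add(Rational(-748193715, 426092074), -46958), -58439) = Add(Rational(-20009179804607, 426092074), -58439) = Rational(-44909574517093, 426092074)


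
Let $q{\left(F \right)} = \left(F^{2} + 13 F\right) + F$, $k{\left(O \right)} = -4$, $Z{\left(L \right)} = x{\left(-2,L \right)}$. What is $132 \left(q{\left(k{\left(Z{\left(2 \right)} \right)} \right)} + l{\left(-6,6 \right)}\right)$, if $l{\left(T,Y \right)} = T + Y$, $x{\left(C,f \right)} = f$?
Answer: $-5280$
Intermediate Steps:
$Z{\left(L \right)} = L$
$q{\left(F \right)} = F^{2} + 14 F$
$132 \left(q{\left(k{\left(Z{\left(2 \right)} \right)} \right)} + l{\left(-6,6 \right)}\right) = 132 \left(- 4 \left(14 - 4\right) + \left(-6 + 6\right)\right) = 132 \left(\left(-4\right) 10 + 0\right) = 132 \left(-40 + 0\right) = 132 \left(-40\right) = -5280$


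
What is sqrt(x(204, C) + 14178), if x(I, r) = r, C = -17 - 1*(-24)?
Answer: sqrt(14185) ≈ 119.10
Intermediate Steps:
C = 7 (C = -17 + 24 = 7)
sqrt(x(204, C) + 14178) = sqrt(7 + 14178) = sqrt(14185)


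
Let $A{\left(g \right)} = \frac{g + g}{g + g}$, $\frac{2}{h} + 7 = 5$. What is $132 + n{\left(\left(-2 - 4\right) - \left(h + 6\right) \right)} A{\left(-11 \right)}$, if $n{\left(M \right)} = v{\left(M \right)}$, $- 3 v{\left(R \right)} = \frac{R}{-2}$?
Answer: $\frac{781}{6} \approx 130.17$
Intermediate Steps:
$h = -1$ ($h = \frac{2}{-7 + 5} = \frac{2}{-2} = 2 \left(- \frac{1}{2}\right) = -1$)
$v{\left(R \right)} = \frac{R}{6}$ ($v{\left(R \right)} = - \frac{R \frac{1}{-2}}{3} = - \frac{R \left(- \frac{1}{2}\right)}{3} = - \frac{\left(- \frac{1}{2}\right) R}{3} = \frac{R}{6}$)
$n{\left(M \right)} = \frac{M}{6}$
$A{\left(g \right)} = 1$ ($A{\left(g \right)} = \frac{2 g}{2 g} = 2 g \frac{1}{2 g} = 1$)
$132 + n{\left(\left(-2 - 4\right) - \left(h + 6\right) \right)} A{\left(-11 \right)} = 132 + \frac{\left(-2 - 4\right) - \left(-1 + 6\right)}{6} \cdot 1 = 132 + \frac{\left(-2 - 4\right) - 5}{6} \cdot 1 = 132 + \frac{-6 - 5}{6} \cdot 1 = 132 + \frac{1}{6} \left(-11\right) 1 = 132 - \frac{11}{6} = \frac{781}{6}$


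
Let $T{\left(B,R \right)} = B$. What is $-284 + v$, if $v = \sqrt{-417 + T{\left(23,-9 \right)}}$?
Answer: $-284 + i \sqrt{394} \approx -284.0 + 19.849 i$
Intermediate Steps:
$v = i \sqrt{394}$ ($v = \sqrt{-417 + 23} = \sqrt{-394} = i \sqrt{394} \approx 19.849 i$)
$-284 + v = -284 + i \sqrt{394}$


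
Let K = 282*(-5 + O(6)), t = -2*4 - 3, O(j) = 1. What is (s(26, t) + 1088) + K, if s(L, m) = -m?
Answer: -29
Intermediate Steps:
t = -11 (t = -8 - 3 = -11)
K = -1128 (K = 282*(-5 + 1) = 282*(-4) = -1128)
(s(26, t) + 1088) + K = (-1*(-11) + 1088) - 1128 = (11 + 1088) - 1128 = 1099 - 1128 = -29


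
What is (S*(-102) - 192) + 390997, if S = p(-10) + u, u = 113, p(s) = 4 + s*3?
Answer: 381931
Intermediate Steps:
p(s) = 4 + 3*s
S = 87 (S = (4 + 3*(-10)) + 113 = (4 - 30) + 113 = -26 + 113 = 87)
(S*(-102) - 192) + 390997 = (87*(-102) - 192) + 390997 = (-8874 - 192) + 390997 = -9066 + 390997 = 381931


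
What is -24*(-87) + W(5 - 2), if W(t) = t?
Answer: 2091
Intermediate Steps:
-24*(-87) + W(5 - 2) = -24*(-87) + (5 - 2) = 2088 + 3 = 2091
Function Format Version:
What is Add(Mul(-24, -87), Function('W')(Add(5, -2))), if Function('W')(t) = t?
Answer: 2091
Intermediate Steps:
Add(Mul(-24, -87), Function('W')(Add(5, -2))) = Add(Mul(-24, -87), Add(5, -2)) = Add(2088, 3) = 2091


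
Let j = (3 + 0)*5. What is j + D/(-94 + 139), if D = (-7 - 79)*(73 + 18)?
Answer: -7151/45 ≈ -158.91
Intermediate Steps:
j = 15 (j = 3*5 = 15)
D = -7826 (D = -86*91 = -7826)
j + D/(-94 + 139) = 15 - 7826/(-94 + 139) = 15 - 7826/45 = -7151/45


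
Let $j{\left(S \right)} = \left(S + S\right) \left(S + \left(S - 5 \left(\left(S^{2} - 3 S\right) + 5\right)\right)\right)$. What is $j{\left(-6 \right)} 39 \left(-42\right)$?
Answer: $-6034392$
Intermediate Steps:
$j{\left(S \right)} = 2 S \left(-25 - 5 S^{2} + 17 S\right)$ ($j{\left(S \right)} = 2 S \left(S + \left(S - 5 \left(5 + S^{2} - 3 S\right)\right)\right) = 2 S \left(S - \left(25 - 16 S + 5 S^{2}\right)\right) = 2 S \left(-25 - 5 S^{2} + 17 S\right)$)
$j{\left(-6 \right)} 39 \left(-42\right) = 2 \left(-6\right) \left(-25 - 5 \left(-6\right)^{2} + 17 \left(-6\right)\right) 39 \left(-42\right) = 2 \left(-6\right) \left(-25 - 180 - 102\right) 39 \left(-42\right) = 2 \left(-6\right) \left(-307\right) 39 \left(-42\right) = 3684 \cdot 39 \left(-42\right) = 143676 \left(-42\right) = -6034392$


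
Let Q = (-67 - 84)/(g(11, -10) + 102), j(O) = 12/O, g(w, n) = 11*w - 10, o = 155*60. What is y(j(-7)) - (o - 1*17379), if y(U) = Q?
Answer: 1720676/213 ≈ 8078.3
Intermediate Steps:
o = 9300
g(w, n) = -10 + 11*w
Q = -151/213 (Q = (-67 - 84)/((-10 + 11*11) + 102) = -151/((-10 + 121) + 102) = -151/(111 + 102) = -151/213 ≈ -0.70892)
y(U) = -151/213
y(j(-7)) - (o - 1*17379) = -151/213 - (9300 - 1*17379) = -151/213 - (9300 - 17379) = -151/213 - 1*(-8079) = -151/213 + 8079 = 1720676/213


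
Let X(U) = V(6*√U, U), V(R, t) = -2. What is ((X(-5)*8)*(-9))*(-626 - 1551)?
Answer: -313488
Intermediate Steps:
X(U) = -2
((X(-5)*8)*(-9))*(-626 - 1551) = (-2*8*(-9))*(-626 - 1551) = -16*(-9)*(-2177) = 144*(-2177) = -313488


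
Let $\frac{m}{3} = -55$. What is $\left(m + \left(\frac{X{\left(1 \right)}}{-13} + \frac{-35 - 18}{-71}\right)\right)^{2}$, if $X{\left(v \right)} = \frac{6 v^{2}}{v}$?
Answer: $\frac{23113729024}{851929} \approx 27131.0$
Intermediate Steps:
$m = -165$ ($m = 3 \left(-55\right) = -165$)
$X{\left(v \right)} = 6 v$
$\left(m + \left(\frac{X{\left(1 \right)}}{-13} + \frac{-35 - 18}{-71}\right)\right)^{2} = \left(-165 + \left(\frac{6 \cdot 1}{-13} + \frac{-35 - 18}{-71}\right)\right)^{2} = \left(-165 + \left(6 \left(- \frac{1}{13}\right) + \left(-35 - 18\right) \left(- \frac{1}{71}\right)\right)\right)^{2} = \left(-165 - - \frac{263}{923}\right)^{2} = \left(-165 + \left(- \frac{6}{13} + \frac{53}{71}\right)\right)^{2} = \left(-165 + \frac{263}{923}\right)^{2} = \left(- \frac{152032}{923}\right)^{2} = \frac{23113729024}{851929}$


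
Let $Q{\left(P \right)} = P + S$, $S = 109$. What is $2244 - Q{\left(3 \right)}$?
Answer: $2132$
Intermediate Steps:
$Q{\left(P \right)} = 109 + P$ ($Q{\left(P \right)} = P + 109 = 109 + P$)
$2244 - Q{\left(3 \right)} = 2244 - \left(109 + 3\right) = 2244 - 112 = 2132$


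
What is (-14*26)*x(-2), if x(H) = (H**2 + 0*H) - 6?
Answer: 728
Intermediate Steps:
x(H) = -6 + H**2 (x(H) = (H**2 + 0) - 6 = H**2 - 6 = -6 + H**2)
(-14*26)*x(-2) = (-14*26)*(-6 + (-2)**2) = -364*(-6 + 4) = -364*(-2) = 728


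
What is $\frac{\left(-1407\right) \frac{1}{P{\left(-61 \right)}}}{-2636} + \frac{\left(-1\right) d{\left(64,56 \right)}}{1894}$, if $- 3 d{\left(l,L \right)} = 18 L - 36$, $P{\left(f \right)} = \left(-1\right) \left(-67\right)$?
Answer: $\frac{446919}{2496292} \approx 0.17903$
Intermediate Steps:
$P{\left(f \right)} = 67$
$d{\left(l,L \right)} = 12 - 6 L$ ($d{\left(l,L \right)} = - \frac{18 L - 36}{3} = - \frac{-36 + 18 L}{3} = 12 - 6 L$)
$\frac{\left(-1407\right) \frac{1}{P{\left(-61 \right)}}}{-2636} + \frac{\left(-1\right) d{\left(64,56 \right)}}{1894} = \frac{\left(-1407\right) \frac{1}{67}}{-2636} + \frac{\left(-1\right) \left(12 - 336\right)}{1894} = \left(-1407\right) \frac{1}{67} \left(- \frac{1}{2636}\right) + - (12 - 336) \frac{1}{1894} = \left(-21\right) \left(- \frac{1}{2636}\right) + \left(-1\right) \left(-324\right) \frac{1}{1894} = \frac{21}{2636} + 324 \cdot \frac{1}{1894} = \frac{21}{2636} + \frac{162}{947} = \frac{446919}{2496292}$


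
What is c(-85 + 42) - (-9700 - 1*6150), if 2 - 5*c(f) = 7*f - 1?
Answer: 79554/5 ≈ 15911.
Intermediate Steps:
c(f) = ⅗ - 7*f/5 (c(f) = ⅖ - (7*f - 1)/5 = ⅖ - (-1 + 7*f)/5 = ⅖ + (⅕ - 7*f/5) = ⅗ - 7*f/5)
c(-85 + 42) - (-9700 - 1*6150) = (⅗ - 7*(-85 + 42)/5) - (-9700 - 1*6150) = (⅗ - 7/5*(-43)) - (-9700 - 6150) = (⅗ + 301/5) - 1*(-15850) = 304/5 + 15850 = 79554/5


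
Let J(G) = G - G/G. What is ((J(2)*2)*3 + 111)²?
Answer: 13689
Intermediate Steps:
J(G) = -1 + G (J(G) = G - 1*1 = G - 1 = -1 + G)
((J(2)*2)*3 + 111)² = (((-1 + 2)*2)*3 + 111)² = ((1*2)*3 + 111)² = (2*3 + 111)² = (6 + 111)² = 117² = 13689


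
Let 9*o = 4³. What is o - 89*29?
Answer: -23165/9 ≈ -2573.9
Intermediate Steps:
o = 64/9 (o = (⅑)*4³ = (⅑)*64 = 64/9 ≈ 7.1111)
o - 89*29 = 64/9 - 89*29 = 64/9 - 2581 = -23165/9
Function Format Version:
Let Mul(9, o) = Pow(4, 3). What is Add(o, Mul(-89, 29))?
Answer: Rational(-23165, 9) ≈ -2573.9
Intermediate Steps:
o = Rational(64, 9) (o = Mul(Rational(1, 9), Pow(4, 3)) = Mul(Rational(1, 9), 64) = Rational(64, 9) ≈ 7.1111)
Add(o, Mul(-89, 29)) = Add(Rational(64, 9), Mul(-89, 29)) = Add(Rational(64, 9), -2581) = Rational(-23165, 9)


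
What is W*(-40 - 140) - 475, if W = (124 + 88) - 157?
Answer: -10375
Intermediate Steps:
W = 55 (W = 212 - 157 = 55)
W*(-40 - 140) - 475 = 55*(-40 - 140) - 475 = 55*(-180) - 475 = -9900 - 475 = -10375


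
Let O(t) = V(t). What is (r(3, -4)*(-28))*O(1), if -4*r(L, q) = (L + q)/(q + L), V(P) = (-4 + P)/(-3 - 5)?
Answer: 21/8 ≈ 2.6250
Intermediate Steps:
V(P) = ½ - P/8 (V(P) = (-4 + P)/(-8) = (-4 + P)*(-⅛) = ½ - P/8)
O(t) = ½ - t/8
r(L, q) = -¼ (r(L, q) = -(L + q)/(4*(q + L)) = -(L + q)/(4*(L + q)) = -¼*1 = -¼)
(r(3, -4)*(-28))*O(1) = (-¼*(-28))*(½ - ⅛*1) = 7*(½ - ⅛) = 7*(3/8) = 21/8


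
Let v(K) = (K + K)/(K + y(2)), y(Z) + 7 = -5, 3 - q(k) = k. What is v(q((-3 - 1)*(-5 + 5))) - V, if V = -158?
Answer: 472/3 ≈ 157.33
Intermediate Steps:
q(k) = 3 - k
y(Z) = -12 (y(Z) = -7 - 5 = -12)
v(K) = 2*K/(-12 + K) (v(K) = (K + K)/(K - 12) = (2*K)/(-12 + K) = 2*K/(-12 + K))
v(q((-3 - 1)*(-5 + 5))) - V = 2*(3 - (-3 - 1)*(-5 + 5))/(-12 + (3 - (-3 - 1)*(-5 + 5))) - 1*(-158) = 2*(3 - (-4)*0)/(-12 + (3 - (-4)*0)) + 158 = 2*(3 - 1*0)/(-12 + (3 - 1*0)) + 158 = 2*(3 + 0)/(-12 + (3 + 0)) + 158 = 2*3/(-12 + 3) + 158 = 2*3/(-9) + 158 = 2*3*(-⅑) + 158 = -⅔ + 158 = 472/3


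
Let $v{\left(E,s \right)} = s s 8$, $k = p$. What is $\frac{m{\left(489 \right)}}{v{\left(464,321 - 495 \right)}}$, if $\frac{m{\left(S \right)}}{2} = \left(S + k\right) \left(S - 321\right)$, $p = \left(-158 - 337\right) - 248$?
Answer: $- \frac{889}{2523} \approx -0.35236$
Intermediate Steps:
$p = -743$ ($p = -495 - 248 = -743$)
$k = -743$
$m{\left(S \right)} = 2 \left(-743 + S\right) \left(-321 + S\right)$ ($m{\left(S \right)} = 2 \left(S - 743\right) \left(S - 321\right) = 2 \left(-743 + S\right) \left(-321 + S\right)$)
$v{\left(E,s \right)} = 8 s^{2}$ ($v{\left(E,s \right)} = s^{2} \cdot 8 = 8 s^{2}$)
$\frac{m{\left(489 \right)}}{v{\left(464,321 - 495 \right)}} = \frac{477006 - 1040592 + 2 \cdot 489^{2}}{8 \left(321 - 495\right)^{2}} = \frac{477006 - 1040592 + 2 \cdot 239121}{8 \left(-174\right)^{2}} = \frac{477006 - 1040592 + 478242}{8 \cdot 30276} = - \frac{85344}{242208} = \left(-85344\right) \frac{1}{242208} = - \frac{889}{2523}$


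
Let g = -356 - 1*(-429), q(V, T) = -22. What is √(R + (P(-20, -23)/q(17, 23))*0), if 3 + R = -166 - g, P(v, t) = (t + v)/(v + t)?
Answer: 11*I*√2 ≈ 15.556*I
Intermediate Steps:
g = 73 (g = -356 + 429 = 73)
P(v, t) = 1 (P(v, t) = (t + v)/(t + v) = 1)
R = -242 (R = -3 + (-166 - 1*73) = -3 + (-166 - 73) = -3 - 239 = -242)
√(R + (P(-20, -23)/q(17, 23))*0) = √(-242 + (1/(-22))*0) = √(-242 + (1*(-1/22))*0) = √(-242 - 1/22*0) = √(-242 + 0) = √(-242) = 11*I*√2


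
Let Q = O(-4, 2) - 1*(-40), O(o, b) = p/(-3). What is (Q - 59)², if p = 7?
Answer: 4096/9 ≈ 455.11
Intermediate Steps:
O(o, b) = -7/3 (O(o, b) = 7/(-3) = 7*(-⅓) = -7/3)
Q = 113/3 (Q = -7/3 - 1*(-40) = -7/3 + 40 = 113/3 ≈ 37.667)
(Q - 59)² = (113/3 - 59)² = (-64/3)² = 4096/9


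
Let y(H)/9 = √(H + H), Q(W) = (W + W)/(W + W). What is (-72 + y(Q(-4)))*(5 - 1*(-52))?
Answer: -4104 + 513*√2 ≈ -3378.5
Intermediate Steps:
Q(W) = 1 (Q(W) = (2*W)/((2*W)) = (2*W)*(1/(2*W)) = 1)
y(H) = 9*√2*√H (y(H) = 9*√(H + H) = 9*√(2*H) = 9*(√2*√H) = 9*√2*√H)
(-72 + y(Q(-4)))*(5 - 1*(-52)) = (-72 + 9*√2*√1)*(5 - 1*(-52)) = (-72 + 9*√2*1)*(5 + 52) = (-72 + 9*√2)*57 = -4104 + 513*√2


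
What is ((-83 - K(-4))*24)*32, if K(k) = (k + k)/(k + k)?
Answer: -64512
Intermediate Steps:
K(k) = 1 (K(k) = (2*k)/((2*k)) = (2*k)*(1/(2*k)) = 1)
((-83 - K(-4))*24)*32 = ((-83 - 1*1)*24)*32 = ((-83 - 1)*24)*32 = -84*24*32 = -2016*32 = -64512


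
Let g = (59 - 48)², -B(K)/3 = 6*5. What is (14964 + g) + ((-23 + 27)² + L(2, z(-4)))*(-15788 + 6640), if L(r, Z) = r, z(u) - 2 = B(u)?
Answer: -149579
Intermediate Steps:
B(K) = -90 (B(K) = -18*5 = -3*30 = -90)
z(u) = -88 (z(u) = 2 - 90 = -88)
g = 121 (g = 11² = 121)
(14964 + g) + ((-23 + 27)² + L(2, z(-4)))*(-15788 + 6640) = (14964 + 121) + ((-23 + 27)² + 2)*(-15788 + 6640) = 15085 + (4² + 2)*(-9148) = 15085 + (16 + 2)*(-9148) = 15085 + 18*(-9148) = 15085 - 164664 = -149579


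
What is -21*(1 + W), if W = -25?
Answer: 504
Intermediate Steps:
-21*(1 + W) = -21*(1 - 25) = -21*(-24) = 504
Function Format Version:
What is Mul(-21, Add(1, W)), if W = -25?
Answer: 504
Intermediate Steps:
Mul(-21, Add(1, W)) = Mul(-21, Add(1, -25)) = Mul(-21, -24) = 504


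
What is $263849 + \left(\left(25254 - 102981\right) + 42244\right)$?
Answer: $228366$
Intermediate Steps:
$263849 + \left(\left(25254 - 102981\right) + 42244\right) = 263849 + \left(-77727 + 42244\right) = 263849 - 35483 = 228366$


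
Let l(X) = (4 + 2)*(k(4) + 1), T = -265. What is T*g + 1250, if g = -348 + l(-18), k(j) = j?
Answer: 85520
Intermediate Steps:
l(X) = 30 (l(X) = (4 + 2)*(4 + 1) = 6*5 = 30)
g = -318 (g = -348 + 30 = -318)
T*g + 1250 = -265*(-318) + 1250 = 84270 + 1250 = 85520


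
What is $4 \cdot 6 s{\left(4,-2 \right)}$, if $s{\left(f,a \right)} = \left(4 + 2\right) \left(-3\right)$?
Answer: $-432$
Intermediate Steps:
$s{\left(f,a \right)} = -18$ ($s{\left(f,a \right)} = 6 \left(-3\right) = -18$)
$4 \cdot 6 s{\left(4,-2 \right)} = 4 \cdot 6 \left(-18\right) = 24 \left(-18\right) = -432$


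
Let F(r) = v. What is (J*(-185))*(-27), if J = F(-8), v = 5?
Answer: 24975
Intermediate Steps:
F(r) = 5
J = 5
(J*(-185))*(-27) = (5*(-185))*(-27) = -925*(-27) = 24975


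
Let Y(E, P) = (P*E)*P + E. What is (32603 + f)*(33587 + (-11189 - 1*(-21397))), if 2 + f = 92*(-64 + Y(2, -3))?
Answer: 1250478635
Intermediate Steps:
Y(E, P) = E + E*P**2 (Y(E, P) = (E*P)*P + E = E*P**2 + E = E + E*P**2)
f = -4050 (f = -2 + 92*(-64 + 2*(1 + (-3)**2)) = -2 + 92*(-64 + 2*(1 + 9)) = -2 + 92*(-64 + 2*10) = -2 + 92*(-64 + 20) = -2 + 92*(-44) = -2 - 4048 = -4050)
(32603 + f)*(33587 + (-11189 - 1*(-21397))) = (32603 - 4050)*(33587 + (-11189 - 1*(-21397))) = 28553*(33587 + (-11189 + 21397)) = 28553*(33587 + 10208) = 28553*43795 = 1250478635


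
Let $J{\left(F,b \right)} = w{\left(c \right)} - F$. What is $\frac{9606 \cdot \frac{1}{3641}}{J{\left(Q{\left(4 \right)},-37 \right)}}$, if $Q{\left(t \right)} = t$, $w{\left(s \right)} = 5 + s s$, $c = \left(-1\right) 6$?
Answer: $\frac{9606}{134717} \approx 0.071305$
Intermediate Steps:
$c = -6$
$w{\left(s \right)} = 5 + s^{2}$
$J{\left(F,b \right)} = 41 - F$ ($J{\left(F,b \right)} = \left(5 + \left(-6\right)^{2}\right) - F = \left(5 + 36\right) - F = 41 - F$)
$\frac{9606 \cdot \frac{1}{3641}}{J{\left(Q{\left(4 \right)},-37 \right)}} = \frac{9606 \cdot \frac{1}{3641}}{41 - 4} = \frac{9606}{3641 \cdot 37} = \frac{9606}{3641} \cdot \frac{1}{37} = \frac{9606}{134717}$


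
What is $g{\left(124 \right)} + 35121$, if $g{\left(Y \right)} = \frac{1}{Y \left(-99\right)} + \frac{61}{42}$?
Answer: $\frac{3018142571}{85932} \approx 35122.0$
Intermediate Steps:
$g{\left(Y \right)} = \frac{61}{42} - \frac{1}{99 Y}$ ($g{\left(Y \right)} = \frac{1}{Y} \left(- \frac{1}{99}\right) + 61 \cdot \frac{1}{42} = - \frac{1}{99 Y} + \frac{61}{42} = \frac{61}{42} - \frac{1}{99 Y}$)
$g{\left(124 \right)} + 35121 = \frac{-14 + 2013 \cdot 124}{1386 \cdot 124} + 35121 = \frac{1}{1386} \cdot \frac{1}{124} \left(-14 + 249612\right) + 35121 = \frac{1}{1386} \cdot \frac{1}{124} \cdot 249598 + 35121 = \frac{124799}{85932} + 35121 = \frac{3018142571}{85932}$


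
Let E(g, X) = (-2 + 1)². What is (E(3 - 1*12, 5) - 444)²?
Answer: 196249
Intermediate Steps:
E(g, X) = 1 (E(g, X) = (-1)² = 1)
(E(3 - 1*12, 5) - 444)² = (1 - 444)² = (-443)² = 196249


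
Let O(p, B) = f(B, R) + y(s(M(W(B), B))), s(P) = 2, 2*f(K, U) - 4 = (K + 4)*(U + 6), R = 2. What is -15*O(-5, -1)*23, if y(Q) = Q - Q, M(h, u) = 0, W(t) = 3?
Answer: -4830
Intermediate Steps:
f(K, U) = 2 + (4 + K)*(6 + U)/2 (f(K, U) = 2 + ((K + 4)*(U + 6))/2 = 2 + ((4 + K)*(6 + U))/2 = 2 + (4 + K)*(6 + U)/2)
y(Q) = 0
O(p, B) = 18 + 4*B (O(p, B) = (14 + 2*2 + 3*B + (1/2)*B*2) + 0 = (14 + 4 + 3*B + B) + 0 = (18 + 4*B) + 0 = 18 + 4*B)
-15*O(-5, -1)*23 = -15*(18 + 4*(-1))*23 = -15*(18 - 4)*23 = -15*14*23 = -210*23 = -4830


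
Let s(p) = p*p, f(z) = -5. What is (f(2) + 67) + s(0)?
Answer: 62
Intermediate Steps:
s(p) = p**2
(f(2) + 67) + s(0) = (-5 + 67) + 0**2 = 62 + 0 = 62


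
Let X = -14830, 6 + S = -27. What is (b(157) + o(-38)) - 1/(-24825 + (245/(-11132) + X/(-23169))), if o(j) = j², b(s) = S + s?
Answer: 10039336265511068/6402637759945 ≈ 1568.0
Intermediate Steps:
S = -33 (S = -6 - 27 = -33)
b(s) = -33 + s
(b(157) + o(-38)) - 1/(-24825 + (245/(-11132) + X/(-23169))) = ((-33 + 157) + (-38)²) - 1/(-24825 + (245/(-11132) - 14830/(-23169))) = (124 + 1444) - 1/(-24825 + (245*(-1/11132) - 14830*(-1/23169))) = 1568 - 1/(-24825 + (-245/11132 + 14830/23169)) = 1568 - 1/(-24825 + 159411155/257917308) = 1568 - 1/(-6402637759945/257917308) = 1568 - 1*(-257917308/6402637759945) = 1568 + 257917308/6402637759945 = 10039336265511068/6402637759945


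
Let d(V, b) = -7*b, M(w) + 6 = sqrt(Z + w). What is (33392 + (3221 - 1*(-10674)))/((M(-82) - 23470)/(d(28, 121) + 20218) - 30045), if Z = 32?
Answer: -177711002053774189/112917766559193097 - 1526660795*I*sqrt(2)/112917766559193097 ≈ -1.5738 - 1.912e-8*I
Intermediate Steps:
M(w) = -6 + sqrt(32 + w)
(33392 + (3221 - 1*(-10674)))/((M(-82) - 23470)/(d(28, 121) + 20218) - 30045) = (33392 + (3221 - 1*(-10674)))/(((-6 + sqrt(32 - 82)) - 23470)/(-7*121 + 20218) - 30045) = (33392 + (3221 + 10674))/(((-6 + sqrt(-50)) - 23470)/(-847 + 20218) - 30045) = (33392 + 13895)/(((-6 + 5*I*sqrt(2)) - 23470)/19371 - 30045) = 47287/((-23476 + 5*I*sqrt(2))*(1/19371) - 30045) = 47287/((-23476/19371 + 5*I*sqrt(2)/19371) - 30045) = 47287/(-582025171/19371 + 5*I*sqrt(2)/19371)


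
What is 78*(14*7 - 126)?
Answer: -2184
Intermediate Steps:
78*(14*7 - 126) = 78*(98 - 126) = 78*(-28) = -2184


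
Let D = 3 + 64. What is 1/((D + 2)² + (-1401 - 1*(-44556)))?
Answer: 1/47916 ≈ 2.0870e-5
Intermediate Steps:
D = 67
1/((D + 2)² + (-1401 - 1*(-44556))) = 1/((67 + 2)² + (-1401 - 1*(-44556))) = 1/(69² + (-1401 + 44556)) = 1/(4761 + 43155) = 1/47916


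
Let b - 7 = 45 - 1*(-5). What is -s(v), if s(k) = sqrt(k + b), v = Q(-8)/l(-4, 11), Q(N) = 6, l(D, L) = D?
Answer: -sqrt(222)/2 ≈ -7.4498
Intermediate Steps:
b = 57 (b = 7 + (45 - 1*(-5)) = 7 + (45 + 5) = 7 + 50 = 57)
v = -3/2 (v = 6/(-4) = 6*(-1/4) = -3/2 ≈ -1.5000)
s(k) = sqrt(57 + k) (s(k) = sqrt(k + 57) = sqrt(57 + k))
-s(v) = -sqrt(57 - 3/2) = -sqrt(111/2) = -sqrt(222)/2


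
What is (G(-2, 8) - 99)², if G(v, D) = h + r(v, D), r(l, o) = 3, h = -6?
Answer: 10404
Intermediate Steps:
G(v, D) = -3 (G(v, D) = -6 + 3 = -3)
(G(-2, 8) - 99)² = (-3 - 99)² = (-102)² = 10404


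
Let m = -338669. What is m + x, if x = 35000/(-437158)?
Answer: -74025948851/218579 ≈ -3.3867e+5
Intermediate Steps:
x = -17500/218579 (x = 35000*(-1/437158) = -17500/218579 ≈ -0.080063)
m + x = -338669 - 17500/218579 = -74025948851/218579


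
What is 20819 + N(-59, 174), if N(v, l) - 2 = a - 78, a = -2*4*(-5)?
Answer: 20783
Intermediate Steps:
a = 40 (a = -8*(-5) = 40)
N(v, l) = -36 (N(v, l) = 2 + (40 - 78) = 2 - 38 = -36)
20819 + N(-59, 174) = 20819 - 36 = 20783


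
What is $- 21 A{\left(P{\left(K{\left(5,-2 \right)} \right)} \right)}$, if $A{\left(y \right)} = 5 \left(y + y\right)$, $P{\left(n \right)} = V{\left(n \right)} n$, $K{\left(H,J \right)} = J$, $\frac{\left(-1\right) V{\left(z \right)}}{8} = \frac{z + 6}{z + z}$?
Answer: $3360$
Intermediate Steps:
$V{\left(z \right)} = - \frac{4 \left(6 + z\right)}{z}$ ($V{\left(z \right)} = - 8 \frac{z + 6}{z + z} = - 8 \frac{6 + z}{2 z} = - \frac{4 \left(6 + z\right)}{z}$)
$P{\left(n \right)} = n \left(-4 - \frac{24}{n}\right)$ ($P{\left(n \right)} = \left(-4 - \frac{24}{n}\right) n = n \left(-4 - \frac{24}{n}\right)$)
$A{\left(y \right)} = 10 y$ ($A{\left(y \right)} = 5 \cdot 2 y = 10 y$)
$- 21 A{\left(P{\left(K{\left(5,-2 \right)} \right)} \right)} = - 21 \cdot 10 \left(-24 - -8\right) = - 21 \cdot 10 \left(-24 + 8\right) = - 21 \cdot 10 \left(-16\right) = \left(-21\right) \left(-160\right) = 3360$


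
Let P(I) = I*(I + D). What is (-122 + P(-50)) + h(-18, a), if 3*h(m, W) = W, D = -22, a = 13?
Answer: 10447/3 ≈ 3482.3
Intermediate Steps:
h(m, W) = W/3
P(I) = I*(-22 + I) (P(I) = I*(I - 22) = I*(-22 + I))
(-122 + P(-50)) + h(-18, a) = (-122 - 50*(-22 - 50)) + (⅓)*13 = (-122 - 50*(-72)) + 13/3 = (-122 + 3600) + 13/3 = 3478 + 13/3 = 10447/3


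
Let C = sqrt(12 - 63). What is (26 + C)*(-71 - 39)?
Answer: -2860 - 110*I*sqrt(51) ≈ -2860.0 - 785.56*I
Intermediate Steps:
C = I*sqrt(51) (C = sqrt(-51) = I*sqrt(51) ≈ 7.1414*I)
(26 + C)*(-71 - 39) = (26 + I*sqrt(51))*(-71 - 39) = (26 + I*sqrt(51))*(-110) = -2860 - 110*I*sqrt(51)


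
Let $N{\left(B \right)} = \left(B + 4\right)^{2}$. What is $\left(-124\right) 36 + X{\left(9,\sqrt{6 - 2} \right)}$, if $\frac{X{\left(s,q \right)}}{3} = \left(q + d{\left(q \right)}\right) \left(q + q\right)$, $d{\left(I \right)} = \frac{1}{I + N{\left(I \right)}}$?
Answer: $- \frac{84354}{19} \approx -4439.7$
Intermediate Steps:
$N{\left(B \right)} = \left(4 + B\right)^{2}$
$d{\left(I \right)} = \frac{1}{I + \left(4 + I\right)^{2}}$
$X{\left(s,q \right)} = 6 q \left(q + \frac{1}{q + \left(4 + q\right)^{2}}\right)$ ($X{\left(s,q \right)} = 3 \left(q + \frac{1}{q + \left(4 + q\right)^{2}}\right) \left(q + q\right) = 3 \left(q + \frac{1}{q + \left(4 + q\right)^{2}}\right) 2 q = 3 \cdot 2 q \left(q + \frac{1}{q + \left(4 + q\right)^{2}}\right) = 6 q \left(q + \frac{1}{q + \left(4 + q\right)^{2}}\right)$)
$\left(-124\right) 36 + X{\left(9,\sqrt{6 - 2} \right)} = \left(-124\right) 36 + \frac{6 \sqrt{6 - 2} \left(1 + \sqrt{6 - 2} \left(\sqrt{6 - 2} + \left(4 + \sqrt{6 - 2}\right)^{2}\right)\right)}{\sqrt{6 - 2} + \left(4 + \sqrt{6 - 2}\right)^{2}} = -4464 + \frac{6 \sqrt{4} \left(1 + \sqrt{4} \left(\sqrt{4} + \left(4 + \sqrt{4}\right)^{2}\right)\right)}{\sqrt{4} + \left(4 + \sqrt{4}\right)^{2}} = -4464 + 6 \cdot 2 \frac{1}{2 + \left(4 + 2\right)^{2}} \left(1 + 2 \left(2 + \left(4 + 2\right)^{2}\right)\right) = -4464 + 6 \cdot 2 \frac{1}{2 + 6^{2}} \left(1 + 2 \left(2 + 6^{2}\right)\right) = -4464 + 6 \cdot 2 \frac{1}{2 + 36} \left(1 + 2 \left(2 + 36\right)\right) = -4464 + 6 \cdot 2 \cdot \frac{1}{38} \left(1 + 2 \cdot 38\right) = -4464 + 6 \cdot 2 \cdot \frac{1}{38} \left(1 + 76\right) = -4464 + 6 \cdot 2 \cdot \frac{1}{38} \cdot 77 = -4464 + \frac{462}{19} = - \frac{84354}{19}$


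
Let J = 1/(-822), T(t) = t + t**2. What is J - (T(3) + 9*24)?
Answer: -187417/822 ≈ -228.00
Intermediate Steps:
J = -1/822 ≈ -0.0012165
J - (T(3) + 9*24) = -1/822 - (3*(1 + 3) + 9*24) = -1/822 - (3*4 + 216) = -1/822 - (12 + 216) = -1/822 - 1*228 = -1/822 - 228 = -187417/822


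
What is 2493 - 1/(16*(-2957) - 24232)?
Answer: 178359193/71544 ≈ 2493.0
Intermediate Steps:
2493 - 1/(16*(-2957) - 24232) = 2493 - 1/(-47312 - 24232) = 2493 - 1/(-71544) = 2493 - 1*(-1/71544) = 2493 + 1/71544 = 178359193/71544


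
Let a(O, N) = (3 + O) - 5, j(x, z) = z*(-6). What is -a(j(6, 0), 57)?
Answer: 2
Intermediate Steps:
j(x, z) = -6*z
a(O, N) = -2 + O
-a(j(6, 0), 57) = -(-2 - 6*0) = -(-2 + 0) = -1*(-2) = 2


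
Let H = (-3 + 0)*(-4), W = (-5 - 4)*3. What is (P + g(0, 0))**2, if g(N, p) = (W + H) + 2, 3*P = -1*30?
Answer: 529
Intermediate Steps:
W = -27 (W = -9*3 = -27)
H = 12 (H = -3*(-4) = 12)
P = -10 (P = (-1*30)/3 = (1/3)*(-30) = -10)
g(N, p) = -13 (g(N, p) = (-27 + 12) + 2 = -15 + 2 = -13)
(P + g(0, 0))**2 = (-10 - 13)**2 = (-23)**2 = 529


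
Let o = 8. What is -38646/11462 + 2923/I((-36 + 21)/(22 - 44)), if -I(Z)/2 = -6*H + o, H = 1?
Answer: -16829005/22924 ≈ -734.12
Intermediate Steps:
I(Z) = -4 (I(Z) = -2*(-6*1 + 8) = -2*(-6 + 8) = -2*2 = -4)
-38646/11462 + 2923/I((-36 + 21)/(22 - 44)) = -38646/11462 + 2923/(-4) = -38646*1/11462 + 2923*(-1/4) = -19323/5731 - 2923/4 = -16829005/22924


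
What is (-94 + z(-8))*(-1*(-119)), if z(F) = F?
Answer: -12138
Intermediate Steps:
(-94 + z(-8))*(-1*(-119)) = (-94 - 8)*(-1*(-119)) = -102*119 = -12138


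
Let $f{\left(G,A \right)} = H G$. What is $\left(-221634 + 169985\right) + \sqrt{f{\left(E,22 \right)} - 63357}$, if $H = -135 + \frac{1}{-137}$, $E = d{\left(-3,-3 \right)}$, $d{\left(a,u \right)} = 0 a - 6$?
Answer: $-51649 + \frac{i \sqrt{1173943821}}{137} \approx -51649.0 + 250.09 i$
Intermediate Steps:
$d{\left(a,u \right)} = -6$ ($d{\left(a,u \right)} = 0 - 6 = -6$)
$E = -6$
$H = - \frac{18496}{137}$ ($H = -135 - \frac{1}{137} = - \frac{18496}{137} \approx -135.01$)
$f{\left(G,A \right)} = - \frac{18496 G}{137}$
$\left(-221634 + 169985\right) + \sqrt{f{\left(E,22 \right)} - 63357} = \left(-221634 + 169985\right) + \sqrt{\left(- \frac{18496}{137}\right) \left(-6\right) - 63357} = -51649 + \sqrt{\frac{110976}{137} - 63357} = -51649 + \sqrt{- \frac{8568933}{137}} = -51649 + \frac{i \sqrt{1173943821}}{137}$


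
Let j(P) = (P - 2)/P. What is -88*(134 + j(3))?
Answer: -35464/3 ≈ -11821.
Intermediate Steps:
j(P) = (-2 + P)/P
-88*(134 + j(3)) = -88*(134 + (-2 + 3)/3) = -88*(134 + (⅓)*1) = -88*(134 + ⅓) = -88*403/3 = -35464/3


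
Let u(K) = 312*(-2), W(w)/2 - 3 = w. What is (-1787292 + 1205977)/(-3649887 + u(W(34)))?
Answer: 581315/3650511 ≈ 0.15924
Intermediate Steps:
W(w) = 6 + 2*w
u(K) = -624
(-1787292 + 1205977)/(-3649887 + u(W(34))) = (-1787292 + 1205977)/(-3649887 - 624) = -581315/(-3650511) = -581315*(-1/3650511) = 581315/3650511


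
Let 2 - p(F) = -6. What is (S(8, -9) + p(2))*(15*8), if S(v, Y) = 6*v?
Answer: 6720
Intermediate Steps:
p(F) = 8 (p(F) = 2 - 1*(-6) = 2 + 6 = 8)
(S(8, -9) + p(2))*(15*8) = (6*8 + 8)*(15*8) = (48 + 8)*120 = 56*120 = 6720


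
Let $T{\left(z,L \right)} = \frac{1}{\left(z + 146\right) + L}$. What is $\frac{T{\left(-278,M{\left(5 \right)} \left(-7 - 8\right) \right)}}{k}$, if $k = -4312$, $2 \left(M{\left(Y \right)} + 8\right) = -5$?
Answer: $- \frac{1}{109956} \approx -9.0945 \cdot 10^{-6}$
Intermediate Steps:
$M{\left(Y \right)} = - \frac{21}{2}$ ($M{\left(Y \right)} = -8 + \frac{1}{2} \left(-5\right) = -8 - \frac{5}{2} = - \frac{21}{2}$)
$T{\left(z,L \right)} = \frac{1}{146 + L + z}$ ($T{\left(z,L \right)} = \frac{1}{\left(146 + z\right) + L} = \frac{1}{146 + L + z}$)
$\frac{T{\left(-278,M{\left(5 \right)} \left(-7 - 8\right) \right)}}{k} = \frac{1}{\left(146 - \frac{21 \left(-7 - 8\right)}{2} - 278\right) \left(-4312\right)} = \frac{1}{146 - - \frac{315}{2} - 278} \left(- \frac{1}{4312}\right) = \frac{1}{146 + \frac{315}{2} - 278} \left(- \frac{1}{4312}\right) = \frac{1}{\frac{51}{2}} \left(- \frac{1}{4312}\right) = \frac{2}{51} \left(- \frac{1}{4312}\right) = - \frac{1}{109956}$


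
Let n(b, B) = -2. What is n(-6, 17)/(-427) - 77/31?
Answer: -32817/13237 ≈ -2.4792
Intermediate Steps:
n(-6, 17)/(-427) - 77/31 = -2/(-427) - 77/31 = -2*(-1/427) - 77*1/31 = 2/427 - 77/31 = -32817/13237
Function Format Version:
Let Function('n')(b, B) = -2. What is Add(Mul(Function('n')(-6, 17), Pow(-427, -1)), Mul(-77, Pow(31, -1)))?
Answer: Rational(-32817, 13237) ≈ -2.4792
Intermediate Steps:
Add(Mul(Function('n')(-6, 17), Pow(-427, -1)), Mul(-77, Pow(31, -1))) = Add(Mul(-2, Pow(-427, -1)), Mul(-77, Pow(31, -1))) = Add(Mul(-2, Rational(-1, 427)), Mul(-77, Rational(1, 31))) = Add(Rational(2, 427), Rational(-77, 31)) = Rational(-32817, 13237)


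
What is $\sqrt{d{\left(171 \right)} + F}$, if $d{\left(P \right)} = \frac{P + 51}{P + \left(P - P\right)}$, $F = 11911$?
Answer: $\frac{\sqrt{38703057}}{57} \approx 109.14$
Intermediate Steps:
$d{\left(P \right)} = \frac{51 + P}{P}$ ($d{\left(P \right)} = \frac{51 + P}{P + 0} = \frac{51 + P}{P}$)
$\sqrt{d{\left(171 \right)} + F} = \sqrt{\frac{51 + 171}{171} + 11911} = \sqrt{\frac{1}{171} \cdot 222 + 11911} = \sqrt{\frac{74}{57} + 11911} = \sqrt{\frac{679001}{57}} = \frac{\sqrt{38703057}}{57}$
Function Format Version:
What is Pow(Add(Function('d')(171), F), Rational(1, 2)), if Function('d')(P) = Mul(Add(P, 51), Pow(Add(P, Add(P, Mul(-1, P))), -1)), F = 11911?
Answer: Mul(Rational(1, 57), Pow(38703057, Rational(1, 2))) ≈ 109.14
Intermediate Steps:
Function('d')(P) = Mul(Pow(P, -1), Add(51, P)) (Function('d')(P) = Mul(Add(51, P), Pow(Add(P, 0), -1)) = Mul(Add(51, P), Pow(P, -1)) = Mul(Pow(P, -1), Add(51, P)))
Pow(Add(Function('d')(171), F), Rational(1, 2)) = Pow(Add(Mul(Pow(171, -1), Add(51, 171)), 11911), Rational(1, 2)) = Pow(Add(Mul(Rational(1, 171), 222), 11911), Rational(1, 2)) = Pow(Add(Rational(74, 57), 11911), Rational(1, 2)) = Pow(Rational(679001, 57), Rational(1, 2)) = Mul(Rational(1, 57), Pow(38703057, Rational(1, 2)))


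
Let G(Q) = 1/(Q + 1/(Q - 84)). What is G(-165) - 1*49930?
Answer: -2051424229/41086 ≈ -49930.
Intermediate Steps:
G(Q) = 1/(Q + 1/(-84 + Q))
G(-165) - 1*49930 = (-84 - 165)/(1 + (-165)² - 84*(-165)) - 1*49930 = -249/(1 + 27225 + 13860) - 49930 = -249/41086 - 49930 = -2051424229/41086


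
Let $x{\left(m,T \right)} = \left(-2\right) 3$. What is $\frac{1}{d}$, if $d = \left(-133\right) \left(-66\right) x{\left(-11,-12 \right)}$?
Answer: $- \frac{1}{52668} \approx -1.8987 \cdot 10^{-5}$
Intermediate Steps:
$x{\left(m,T \right)} = -6$
$d = -52668$ ($d = \left(-133\right) \left(-66\right) \left(-6\right) = 8778 \left(-6\right) = -52668$)
$\frac{1}{d} = \frac{1}{-52668} = - \frac{1}{52668}$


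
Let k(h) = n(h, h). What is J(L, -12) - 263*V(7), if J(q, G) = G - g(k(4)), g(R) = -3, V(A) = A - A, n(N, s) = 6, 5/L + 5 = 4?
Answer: -9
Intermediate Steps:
L = -5 (L = 5/(-5 + 4) = 5/(-1) = 5*(-1) = -5)
k(h) = 6
V(A) = 0
J(q, G) = 3 + G (J(q, G) = G - 1*(-3) = G + 3 = 3 + G)
J(L, -12) - 263*V(7) = (3 - 12) - 263*0 = -9 + 0 = -9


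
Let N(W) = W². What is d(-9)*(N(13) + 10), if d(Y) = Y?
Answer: -1611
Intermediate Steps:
d(-9)*(N(13) + 10) = -9*(13² + 10) = -9*(169 + 10) = -9*179 = -1611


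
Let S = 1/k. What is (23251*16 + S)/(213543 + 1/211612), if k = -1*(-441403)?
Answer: 34748590347549788/19946234110107751 ≈ 1.7421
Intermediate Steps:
k = 441403
S = 1/441403 ≈ 2.2655e-6
(23251*16 + S)/(213543 + 1/211612) = (23251*16 + 1/441403)/(213543 + 1/211612) = (372016 + 1/441403)/(213543 + 1/211612) = 164208978449/(441403*(45188261317/211612)) = (164208978449/441403)*(211612/45188261317) = 34748590347549788/19946234110107751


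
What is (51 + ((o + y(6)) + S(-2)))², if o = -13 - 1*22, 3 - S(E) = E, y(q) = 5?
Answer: 676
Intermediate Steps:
S(E) = 3 - E
o = -35 (o = -13 - 22 = -35)
(51 + ((o + y(6)) + S(-2)))² = (51 + ((-35 + 5) + (3 - 1*(-2))))² = (51 + (-30 + (3 + 2)))² = (51 + (-30 + 5))² = (51 - 25)² = 26² = 676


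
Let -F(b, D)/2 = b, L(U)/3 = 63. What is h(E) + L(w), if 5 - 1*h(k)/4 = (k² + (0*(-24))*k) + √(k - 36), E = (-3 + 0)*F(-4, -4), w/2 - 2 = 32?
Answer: -2095 - 8*I*√15 ≈ -2095.0 - 30.984*I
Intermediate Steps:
w = 68 (w = 4 + 2*32 = 4 + 64 = 68)
L(U) = 189 (L(U) = 3*63 = 189)
F(b, D) = -2*b
E = -24 (E = (-3 + 0)*(-2*(-4)) = -3*8 = -24)
h(k) = 20 - 4*k² - 4*√(-36 + k) (h(k) = 20 - 4*((k² + (0*(-24))*k) + √(k - 36)) = 20 - 4*((k² + 0*k) + √(-36 + k)) = 20 - 4*((k² + 0) + √(-36 + k)) = 20 - 4*(k² + √(-36 + k)) = 20 + (-4*k² - 4*√(-36 + k)) = 20 - 4*k² - 4*√(-36 + k))
h(E) + L(w) = (20 - 4*(-24)² - 4*√(-36 - 24)) + 189 = (20 - 4*576 - 8*I*√15) + 189 = (20 - 2304 - 8*I*√15) + 189 = (-2284 - 8*I*√15) + 189 = -2095 - 8*I*√15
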